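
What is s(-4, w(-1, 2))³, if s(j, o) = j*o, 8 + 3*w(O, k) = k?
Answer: 512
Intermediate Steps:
w(O, k) = -8/3 + k/3
s(-4, w(-1, 2))³ = (-4*(-8/3 + (⅓)*2))³ = (-4*(-8/3 + ⅔))³ = (-4*(-2))³ = 8³ = 512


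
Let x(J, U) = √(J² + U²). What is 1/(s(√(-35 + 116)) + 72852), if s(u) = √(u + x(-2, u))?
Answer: 19332785853927/1408432112641953547 - 1061482779*√(9 + √85)/5633728450567814188 + 18213*√85/7042160563209767735 - √85*√(9 + √85)/28168642252839070940 ≈ 1.3726e-5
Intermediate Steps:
s(u) = √(u + √(4 + u²)) (s(u) = √(u + √((-2)² + u²)) = √(u + √(4 + u²)))
1/(s(√(-35 + 116)) + 72852) = 1/(√(√(-35 + 116) + √(4 + (√(-35 + 116))²)) + 72852) = 1/(√(√81 + √(4 + (√81)²)) + 72852) = 1/(√(9 + √(4 + 9²)) + 72852) = 1/(√(9 + √(4 + 81)) + 72852) = 1/(√(9 + √85) + 72852) = 1/(72852 + √(9 + √85))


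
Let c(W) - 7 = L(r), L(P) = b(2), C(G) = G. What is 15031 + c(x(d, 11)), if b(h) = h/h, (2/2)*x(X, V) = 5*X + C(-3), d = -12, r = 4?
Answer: 15039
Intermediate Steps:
x(X, V) = -3 + 5*X (x(X, V) = 5*X - 3 = -3 + 5*X)
b(h) = 1
L(P) = 1
c(W) = 8 (c(W) = 7 + 1 = 8)
15031 + c(x(d, 11)) = 15031 + 8 = 15039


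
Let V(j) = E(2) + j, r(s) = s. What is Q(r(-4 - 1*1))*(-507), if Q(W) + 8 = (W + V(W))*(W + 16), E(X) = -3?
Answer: 76557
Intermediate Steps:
V(j) = -3 + j
Q(W) = -8 + (-3 + 2*W)*(16 + W) (Q(W) = -8 + (W + (-3 + W))*(W + 16) = -8 + (-3 + 2*W)*(16 + W))
Q(r(-4 - 1*1))*(-507) = (-56 + 2*(-4 - 1*1)² + 29*(-4 - 1*1))*(-507) = (-56 + 2*(-4 - 1)² + 29*(-4 - 1))*(-507) = (-56 + 2*(-5)² + 29*(-5))*(-507) = (-56 + 2*25 - 145)*(-507) = (-56 + 50 - 145)*(-507) = -151*(-507) = 76557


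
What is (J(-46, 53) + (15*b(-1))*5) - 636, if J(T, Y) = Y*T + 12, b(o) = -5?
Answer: -3437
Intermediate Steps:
J(T, Y) = 12 + T*Y (J(T, Y) = T*Y + 12 = 12 + T*Y)
(J(-46, 53) + (15*b(-1))*5) - 636 = ((12 - 46*53) + (15*(-5))*5) - 636 = ((12 - 2438) - 75*5) - 636 = (-2426 - 375) - 636 = -2801 - 636 = -3437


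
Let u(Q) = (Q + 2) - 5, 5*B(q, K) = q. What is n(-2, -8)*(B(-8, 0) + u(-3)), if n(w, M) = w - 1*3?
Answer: 38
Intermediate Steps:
B(q, K) = q/5
n(w, M) = -3 + w (n(w, M) = w - 3 = -3 + w)
u(Q) = -3 + Q (u(Q) = (2 + Q) - 5 = -3 + Q)
n(-2, -8)*(B(-8, 0) + u(-3)) = (-3 - 2)*((⅕)*(-8) + (-3 - 3)) = -5*(-8/5 - 6) = -5*(-38/5) = 38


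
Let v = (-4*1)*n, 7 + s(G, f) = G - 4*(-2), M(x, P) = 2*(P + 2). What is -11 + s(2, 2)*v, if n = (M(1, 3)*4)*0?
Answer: -11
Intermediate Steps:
M(x, P) = 4 + 2*P (M(x, P) = 2*(2 + P) = 4 + 2*P)
s(G, f) = 1 + G (s(G, f) = -7 + (G - 4*(-2)) = -7 + (G + 8) = -7 + (8 + G) = 1 + G)
n = 0 (n = ((4 + 2*3)*4)*0 = ((4 + 6)*4)*0 = (10*4)*0 = 40*0 = 0)
v = 0 (v = -4*1*0 = -4*0 = 0)
-11 + s(2, 2)*v = -11 + (1 + 2)*0 = -11 + 3*0 = -11 + 0 = -11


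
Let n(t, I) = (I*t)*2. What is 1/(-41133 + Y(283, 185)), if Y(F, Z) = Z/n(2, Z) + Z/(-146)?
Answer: -292/12011133 ≈ -2.4311e-5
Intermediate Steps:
n(t, I) = 2*I*t
Y(F, Z) = ¼ - Z/146 (Y(F, Z) = Z/((2*Z*2)) + Z/(-146) = Z/((4*Z)) + Z*(-1/146) = Z*(1/(4*Z)) - Z/146 = ¼ - Z/146)
1/(-41133 + Y(283, 185)) = 1/(-41133 + (¼ - 1/146*185)) = 1/(-41133 + (¼ - 185/146)) = 1/(-41133 - 297/292) = 1/(-12011133/292) = -292/12011133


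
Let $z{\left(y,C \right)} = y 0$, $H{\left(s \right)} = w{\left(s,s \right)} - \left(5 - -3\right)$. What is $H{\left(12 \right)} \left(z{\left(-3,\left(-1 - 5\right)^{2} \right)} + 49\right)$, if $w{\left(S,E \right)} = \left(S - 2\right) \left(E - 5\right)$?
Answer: $3038$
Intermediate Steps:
$w{\left(S,E \right)} = \left(-5 + E\right) \left(-2 + S\right)$ ($w{\left(S,E \right)} = \left(-2 + S\right) \left(-5 + E\right) = \left(-5 + E\right) \left(-2 + S\right)$)
$H{\left(s \right)} = 2 + s^{2} - 7 s$ ($H{\left(s \right)} = \left(10 - 5 s - 2 s + s s\right) - \left(5 - -3\right) = \left(10 - 5 s - 2 s + s^{2}\right) - \left(5 + 3\right) = \left(10 + s^{2} - 7 s\right) - 8 = 2 + s^{2} - 7 s$)
$z{\left(y,C \right)} = 0$
$H{\left(12 \right)} \left(z{\left(-3,\left(-1 - 5\right)^{2} \right)} + 49\right) = \left(2 + 12^{2} - 84\right) \left(0 + 49\right) = \left(2 + 144 - 84\right) 49 = 62 \cdot 49 = 3038$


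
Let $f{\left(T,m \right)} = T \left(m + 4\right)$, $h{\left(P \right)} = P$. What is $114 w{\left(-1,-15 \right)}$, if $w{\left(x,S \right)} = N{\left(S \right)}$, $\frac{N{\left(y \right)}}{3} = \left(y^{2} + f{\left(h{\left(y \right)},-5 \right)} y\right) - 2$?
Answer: $-684$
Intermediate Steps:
$f{\left(T,m \right)} = T \left(4 + m\right)$
$N{\left(y \right)} = -6$ ($N{\left(y \right)} = 3 \left(\left(y^{2} + y \left(4 - 5\right) y\right) - 2\right) = 3 \left(\left(y^{2} + y \left(-1\right) y\right) - 2\right) = 3 \left(\left(y^{2} + - y y\right) - 2\right) = 3 \left(\left(y^{2} - y^{2}\right) - 2\right) = 3 \left(0 - 2\right) = 3 \left(-2\right) = -6$)
$w{\left(x,S \right)} = -6$
$114 w{\left(-1,-15 \right)} = 114 \left(-6\right) = -684$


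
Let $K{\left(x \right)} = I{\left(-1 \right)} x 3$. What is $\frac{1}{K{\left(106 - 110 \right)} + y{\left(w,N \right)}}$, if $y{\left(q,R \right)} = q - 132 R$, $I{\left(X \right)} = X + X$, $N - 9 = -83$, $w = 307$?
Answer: $\frac{1}{10099} \approx 9.902 \cdot 10^{-5}$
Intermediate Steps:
$N = -74$ ($N = 9 - 83 = -74$)
$I{\left(X \right)} = 2 X$
$K{\left(x \right)} = - 6 x$ ($K{\left(x \right)} = 2 \left(-1\right) x 3 = - 2 x 3 = - 6 x$)
$\frac{1}{K{\left(106 - 110 \right)} + y{\left(w,N \right)}} = \frac{1}{- 6 \left(106 - 110\right) + \left(307 - -9768\right)} = \frac{1}{- 6 \left(106 - 110\right) + \left(307 + 9768\right)} = \frac{1}{\left(-6\right) \left(-4\right) + 10075} = \frac{1}{24 + 10075} = \frac{1}{10099}$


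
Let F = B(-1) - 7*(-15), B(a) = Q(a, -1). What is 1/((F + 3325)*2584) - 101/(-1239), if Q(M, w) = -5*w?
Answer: 99609031/1221934840 ≈ 0.081517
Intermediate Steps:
B(a) = 5 (B(a) = -5*(-1) = 5)
F = 110 (F = 5 - 7*(-15) = 5 + 105 = 110)
1/((F + 3325)*2584) - 101/(-1239) = 1/((110 + 3325)*2584) - 101/(-1239) = (1/2584)/3435 - 101*(-1/1239) = (1/3435)*(1/2584) + 101/1239 = 1/8876040 + 101/1239 = 99609031/1221934840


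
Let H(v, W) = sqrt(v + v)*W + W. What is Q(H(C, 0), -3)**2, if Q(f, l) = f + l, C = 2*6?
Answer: 9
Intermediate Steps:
C = 12
H(v, W) = W + W*sqrt(2)*sqrt(v) (H(v, W) = sqrt(2*v)*W + W = (sqrt(2)*sqrt(v))*W + W = W*sqrt(2)*sqrt(v) + W = W + W*sqrt(2)*sqrt(v))
Q(H(C, 0), -3)**2 = (0*(1 + sqrt(2)*sqrt(12)) - 3)**2 = (0*(1 + sqrt(2)*(2*sqrt(3))) - 3)**2 = (0*(1 + 2*sqrt(6)) - 3)**2 = (0 - 3)**2 = (-3)**2 = 9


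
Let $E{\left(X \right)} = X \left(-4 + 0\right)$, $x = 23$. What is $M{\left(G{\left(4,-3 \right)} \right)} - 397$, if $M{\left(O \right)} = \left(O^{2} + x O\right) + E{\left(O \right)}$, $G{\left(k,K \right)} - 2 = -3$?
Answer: $-415$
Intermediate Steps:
$G{\left(k,K \right)} = -1$ ($G{\left(k,K \right)} = 2 - 3 = -1$)
$E{\left(X \right)} = - 4 X$ ($E{\left(X \right)} = X \left(-4\right) = - 4 X$)
$M{\left(O \right)} = O^{2} + 19 O$ ($M{\left(O \right)} = \left(O^{2} + 23 O\right) - 4 O = O^{2} + 19 O$)
$M{\left(G{\left(4,-3 \right)} \right)} - 397 = - (19 - 1) - 397 = \left(-1\right) 18 - 397 = -18 - 397 = -415$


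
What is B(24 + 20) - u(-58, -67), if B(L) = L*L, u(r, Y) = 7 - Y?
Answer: 1862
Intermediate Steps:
B(L) = L**2
B(24 + 20) - u(-58, -67) = (24 + 20)**2 - (7 - 1*(-67)) = 44**2 - (7 + 67) = 1936 - 1*74 = 1936 - 74 = 1862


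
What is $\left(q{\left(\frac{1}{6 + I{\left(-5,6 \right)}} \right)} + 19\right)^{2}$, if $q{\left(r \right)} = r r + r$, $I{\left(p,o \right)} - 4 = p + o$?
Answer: $\frac{5340721}{14641} \approx 364.78$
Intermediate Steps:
$I{\left(p,o \right)} = 4 + o + p$ ($I{\left(p,o \right)} = 4 + \left(p + o\right) = 4 + \left(o + p\right) = 4 + o + p$)
$q{\left(r \right)} = r + r^{2}$ ($q{\left(r \right)} = r^{2} + r = r + r^{2}$)
$\left(q{\left(\frac{1}{6 + I{\left(-5,6 \right)}} \right)} + 19\right)^{2} = \left(\frac{1 + \frac{1}{6 + \left(4 + 6 - 5\right)}}{6 + \left(4 + 6 - 5\right)} + 19\right)^{2} = \left(\frac{1 + \frac{1}{6 + 5}}{6 + 5} + 19\right)^{2} = \left(\frac{1 + \frac{1}{11}}{11} + 19\right)^{2} = \left(\frac{1}{11} \cdot \frac{12}{11} + 19\right)^{2} = \left(\frac{12}{121} + 19\right)^{2} = \left(\frac{2311}{121}\right)^{2} = \frac{5340721}{14641}$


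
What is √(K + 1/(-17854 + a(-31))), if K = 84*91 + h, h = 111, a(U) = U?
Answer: √50624833510/2555 ≈ 88.063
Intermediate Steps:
K = 7755 (K = 84*91 + 111 = 7644 + 111 = 7755)
√(K + 1/(-17854 + a(-31))) = √(7755 + 1/(-17854 - 31)) = √(7755 + 1/(-17885)) = √(7755 - 1/17885) = √(138698174/17885) = √50624833510/2555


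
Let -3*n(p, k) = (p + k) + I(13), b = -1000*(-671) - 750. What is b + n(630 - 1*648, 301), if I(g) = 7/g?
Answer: 26136064/39 ≈ 6.7016e+5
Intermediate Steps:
b = 670250 (b = 671000 - 750 = 670250)
n(p, k) = -7/39 - k/3 - p/3 (n(p, k) = -((p + k) + 7/13)/3 = -((k + p) + 7*(1/13))/3 = -((k + p) + 7/13)/3 = -(7/13 + k + p)/3 = -7/39 - k/3 - p/3)
b + n(630 - 1*648, 301) = 670250 + (-7/39 - 1/3*301 - (630 - 1*648)/3) = 670250 + (-7/39 - 301/3 - (630 - 648)/3) = 670250 + (-7/39 - 301/3 - 1/3*(-18)) = 670250 + (-7/39 - 301/3 + 6) = 670250 - 3686/39 = 26136064/39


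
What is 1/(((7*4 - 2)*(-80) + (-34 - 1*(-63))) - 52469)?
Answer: -1/54520 ≈ -1.8342e-5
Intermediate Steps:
1/(((7*4 - 2)*(-80) + (-34 - 1*(-63))) - 52469) = 1/(((28 - 2)*(-80) + (-34 + 63)) - 52469) = 1/((26*(-80) + 29) - 52469) = 1/((-2080 + 29) - 52469) = 1/(-2051 - 52469) = 1/(-54520) = -1/54520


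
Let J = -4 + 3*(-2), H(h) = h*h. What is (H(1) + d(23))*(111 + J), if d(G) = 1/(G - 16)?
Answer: 808/7 ≈ 115.43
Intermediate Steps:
H(h) = h²
d(G) = 1/(-16 + G)
J = -10 (J = -4 - 6 = -10)
(H(1) + d(23))*(111 + J) = (1² + 1/(-16 + 23))*(111 - 10) = (1 + 1/7)*101 = (1 + ⅐)*101 = (8/7)*101 = 808/7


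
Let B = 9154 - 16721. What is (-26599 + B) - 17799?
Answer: -51965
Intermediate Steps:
B = -7567
(-26599 + B) - 17799 = (-26599 - 7567) - 17799 = -34166 - 17799 = -51965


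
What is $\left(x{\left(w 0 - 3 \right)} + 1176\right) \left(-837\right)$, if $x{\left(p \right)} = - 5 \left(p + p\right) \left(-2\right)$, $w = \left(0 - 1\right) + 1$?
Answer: $-934092$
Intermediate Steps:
$w = 0$ ($w = -1 + 1 = 0$)
$x{\left(p \right)} = 20 p$ ($x{\left(p \right)} = - 5 \cdot 2 p \left(-2\right) = - 10 p \left(-2\right) = 20 p$)
$\left(x{\left(w 0 - 3 \right)} + 1176\right) \left(-837\right) = \left(20 \left(0 \cdot 0 - 3\right) + 1176\right) \left(-837\right) = \left(20 \left(0 - 3\right) + 1176\right) \left(-837\right) = \left(20 \left(-3\right) + 1176\right) \left(-837\right) = \left(-60 + 1176\right) \left(-837\right) = 1116 \left(-837\right) = -934092$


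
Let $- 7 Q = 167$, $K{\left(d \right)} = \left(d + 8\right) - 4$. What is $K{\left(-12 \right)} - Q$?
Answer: $\frac{111}{7} \approx 15.857$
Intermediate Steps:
$K{\left(d \right)} = 4 + d$ ($K{\left(d \right)} = \left(8 + d\right) - 4 = 4 + d$)
$Q = - \frac{167}{7}$ ($Q = \left(- \frac{1}{7}\right) 167 = - \frac{167}{7} \approx -23.857$)
$K{\left(-12 \right)} - Q = \left(4 - 12\right) - - \frac{167}{7} = -8 + \frac{167}{7} = \frac{111}{7}$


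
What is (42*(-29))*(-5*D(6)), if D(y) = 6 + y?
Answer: 73080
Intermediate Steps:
(42*(-29))*(-5*D(6)) = (42*(-29))*(-5*(6 + 6)) = -(-6090)*12 = -1218*(-60) = 73080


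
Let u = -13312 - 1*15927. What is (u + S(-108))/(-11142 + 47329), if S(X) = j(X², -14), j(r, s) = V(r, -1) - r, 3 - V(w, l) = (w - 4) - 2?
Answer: -52558/36187 ≈ -1.4524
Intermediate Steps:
V(w, l) = 9 - w (V(w, l) = 3 - ((w - 4) - 2) = 3 - ((-4 + w) - 2) = 3 - (-6 + w) = 3 + (6 - w) = 9 - w)
j(r, s) = 9 - 2*r (j(r, s) = (9 - r) - r = 9 - 2*r)
S(X) = 9 - 2*X²
u = -29239 (u = -13312 - 15927 = -29239)
(u + S(-108))/(-11142 + 47329) = (-29239 + (9 - 2*(-108)²))/(-11142 + 47329) = (-29239 + (9 - 2*11664))/36187 = (-29239 + (9 - 23328))*(1/36187) = (-29239 - 23319)*(1/36187) = -52558*1/36187 = -52558/36187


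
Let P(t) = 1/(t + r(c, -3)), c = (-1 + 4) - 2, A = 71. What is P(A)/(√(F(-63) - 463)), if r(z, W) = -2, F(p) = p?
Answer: -I*√526/36294 ≈ -0.00063191*I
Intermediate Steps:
c = 1 (c = 3 - 2 = 1)
P(t) = 1/(-2 + t) (P(t) = 1/(t - 2) = 1/(-2 + t))
P(A)/(√(F(-63) - 463)) = 1/((-2 + 71)*(√(-63 - 463))) = 1/(69*(√(-526))) = 1/(69*((I*√526))) = (-I*√526/526)/69 = -I*√526/36294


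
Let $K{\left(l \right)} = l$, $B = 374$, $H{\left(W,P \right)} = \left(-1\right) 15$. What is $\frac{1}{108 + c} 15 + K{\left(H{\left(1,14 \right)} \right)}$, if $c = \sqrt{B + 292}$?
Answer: $- \frac{9075}{611} - \frac{5 \sqrt{74}}{1222} \approx -14.888$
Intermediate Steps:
$H{\left(W,P \right)} = -15$
$c = 3 \sqrt{74}$ ($c = \sqrt{374 + 292} = \sqrt{666} = 3 \sqrt{74} \approx 25.807$)
$\frac{1}{108 + c} 15 + K{\left(H{\left(1,14 \right)} \right)} = \frac{1}{108 + 3 \sqrt{74}} \cdot 15 - 15 = \frac{15}{108 + 3 \sqrt{74}} - 15 = -15 + \frac{15}{108 + 3 \sqrt{74}}$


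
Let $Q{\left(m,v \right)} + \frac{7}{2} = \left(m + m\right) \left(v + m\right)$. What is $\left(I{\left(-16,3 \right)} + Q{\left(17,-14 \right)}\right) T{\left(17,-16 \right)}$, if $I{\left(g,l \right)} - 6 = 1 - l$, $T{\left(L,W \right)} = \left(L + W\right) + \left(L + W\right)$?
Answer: $205$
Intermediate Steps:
$T{\left(L,W \right)} = 2 L + 2 W$
$Q{\left(m,v \right)} = - \frac{7}{2} + 2 m \left(m + v\right)$ ($Q{\left(m,v \right)} = - \frac{7}{2} + \left(m + m\right) \left(v + m\right) = - \frac{7}{2} + 2 m \left(m + v\right)$)
$I{\left(g,l \right)} = 7 - l$ ($I{\left(g,l \right)} = 6 - \left(-1 + l\right) = 7 - l$)
$\left(I{\left(-16,3 \right)} + Q{\left(17,-14 \right)}\right) T{\left(17,-16 \right)} = \left(\left(7 - 3\right) + \left(- \frac{7}{2} + 2 \cdot 17^{2} + 2 \cdot 17 \left(-14\right)\right)\right) \left(2 \cdot 17 + 2 \left(-16\right)\right) = \left(\left(7 - 3\right) - - \frac{197}{2}\right) \left(34 - 32\right) = \left(4 - - \frac{197}{2}\right) 2 = \left(4 + \frac{197}{2}\right) 2 = \frac{205}{2} \cdot 2 = 205$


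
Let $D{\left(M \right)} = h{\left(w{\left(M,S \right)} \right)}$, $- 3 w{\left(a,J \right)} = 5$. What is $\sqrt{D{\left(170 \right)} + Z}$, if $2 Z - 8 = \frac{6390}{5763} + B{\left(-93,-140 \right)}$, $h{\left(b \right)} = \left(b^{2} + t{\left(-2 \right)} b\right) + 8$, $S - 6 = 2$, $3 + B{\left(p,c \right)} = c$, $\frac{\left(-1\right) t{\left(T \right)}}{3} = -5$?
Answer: $\frac{i \sqrt{10783037882}}{11526} \approx 9.0093 i$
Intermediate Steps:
$t{\left(T \right)} = 15$ ($t{\left(T \right)} = \left(-3\right) \left(-5\right) = 15$)
$B{\left(p,c \right)} = -3 + c$
$S = 8$ ($S = 6 + 2 = 8$)
$w{\left(a,J \right)} = - \frac{5}{3}$ ($w{\left(a,J \right)} = \left(- \frac{1}{3}\right) 5 = - \frac{5}{3}$)
$h{\left(b \right)} = 8 + b^{2} + 15 b$ ($h{\left(b \right)} = \left(b^{2} + 15 b\right) + 8 = 8 + b^{2} + 15 b$)
$D{\left(M \right)} = - \frac{128}{9}$ ($D{\left(M \right)} = 8 + \left(- \frac{5}{3}\right)^{2} + 15 \left(- \frac{5}{3}\right) = 8 + \frac{25}{9} - 25 = - \frac{128}{9}$)
$Z = - \frac{257205}{3842}$ ($Z = 4 + \frac{\frac{6390}{5763} - 143}{2} = 4 + \frac{6390 \cdot \frac{1}{5763} - 143}{2} = 4 + \frac{\frac{2130}{1921} - 143}{2} = 4 + \frac{1}{2} \left(- \frac{272573}{1921}\right) = 4 - \frac{272573}{3842} = - \frac{257205}{3842} \approx -66.946$)
$\sqrt{D{\left(170 \right)} + Z} = \sqrt{- \frac{128}{9} - \frac{257205}{3842}} = \sqrt{- \frac{2806621}{34578}} = \frac{i \sqrt{10783037882}}{11526}$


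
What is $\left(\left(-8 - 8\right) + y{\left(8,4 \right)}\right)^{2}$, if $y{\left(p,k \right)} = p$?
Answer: $64$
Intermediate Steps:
$\left(\left(-8 - 8\right) + y{\left(8,4 \right)}\right)^{2} = \left(\left(-8 - 8\right) + 8\right)^{2} = \left(-16 + 8\right)^{2} = \left(-8\right)^{2} = 64$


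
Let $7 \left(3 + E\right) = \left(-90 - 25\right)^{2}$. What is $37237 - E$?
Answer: $\frac{247455}{7} \approx 35351.0$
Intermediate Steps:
$E = \frac{13204}{7}$ ($E = -3 + \frac{\left(-90 - 25\right)^{2}}{7} = -3 + \frac{\left(-115\right)^{2}}{7} = -3 + \frac{1}{7} \cdot 13225 = -3 + \frac{13225}{7} = \frac{13204}{7} \approx 1886.3$)
$37237 - E = 37237 - \frac{13204}{7} = \frac{247455}{7}$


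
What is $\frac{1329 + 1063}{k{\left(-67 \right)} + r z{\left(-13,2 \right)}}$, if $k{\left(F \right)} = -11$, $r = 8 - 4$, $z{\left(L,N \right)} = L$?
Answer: $- \frac{2392}{63} \approx -37.968$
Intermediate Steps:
$r = 4$
$\frac{1329 + 1063}{k{\left(-67 \right)} + r z{\left(-13,2 \right)}} = \frac{1329 + 1063}{-11 + 4 \left(-13\right)} = \frac{2392}{-11 - 52} = \frac{2392}{-63} = 2392 \left(- \frac{1}{63}\right) = - \frac{2392}{63}$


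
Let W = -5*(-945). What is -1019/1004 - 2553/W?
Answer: -2459329/1581300 ≈ -1.5553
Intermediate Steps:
W = 4725
-1019/1004 - 2553/W = -1019/1004 - 2553/4725 = -1019*1/1004 - 2553*1/4725 = -1019/1004 - 851/1575 = -2459329/1581300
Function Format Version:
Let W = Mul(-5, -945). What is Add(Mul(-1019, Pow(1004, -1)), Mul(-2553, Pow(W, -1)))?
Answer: Rational(-2459329, 1581300) ≈ -1.5553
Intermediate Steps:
W = 4725
Add(Mul(-1019, Pow(1004, -1)), Mul(-2553, Pow(W, -1))) = Add(Mul(-1019, Pow(1004, -1)), Mul(-2553, Pow(4725, -1))) = Add(Mul(-1019, Rational(1, 1004)), Mul(-2553, Rational(1, 4725))) = Add(Rational(-1019, 1004), Rational(-851, 1575)) = Rational(-2459329, 1581300)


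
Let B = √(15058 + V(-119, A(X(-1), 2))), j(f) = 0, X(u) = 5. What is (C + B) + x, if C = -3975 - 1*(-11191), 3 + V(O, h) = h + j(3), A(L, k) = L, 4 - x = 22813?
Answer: -15593 + 2*√3765 ≈ -15470.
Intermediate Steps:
x = -22809 (x = 4 - 1*22813 = 4 - 22813 = -22809)
V(O, h) = -3 + h (V(O, h) = -3 + (h + 0) = -3 + h)
C = 7216 (C = -3975 + 11191 = 7216)
B = 2*√3765 (B = √(15058 + (-3 + 5)) = √(15058 + 2) = √15060 = 2*√3765 ≈ 122.72)
(C + B) + x = (7216 + 2*√3765) - 22809 = -15593 + 2*√3765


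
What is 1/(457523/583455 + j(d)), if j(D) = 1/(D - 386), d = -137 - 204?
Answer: 424171785/332035766 ≈ 1.2775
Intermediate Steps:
d = -341
j(D) = 1/(-386 + D)
1/(457523/583455 + j(d)) = 1/(457523/583455 + 1/(-386 - 341)) = 1/(457523*(1/583455) + 1/(-727)) = 1/(457523/583455 - 1/727) = 1/(332035766/424171785) = 424171785/332035766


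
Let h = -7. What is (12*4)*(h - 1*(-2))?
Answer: -240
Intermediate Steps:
(12*4)*(h - 1*(-2)) = (12*4)*(-7 - 1*(-2)) = 48*(-7 + 2) = 48*(-5) = -240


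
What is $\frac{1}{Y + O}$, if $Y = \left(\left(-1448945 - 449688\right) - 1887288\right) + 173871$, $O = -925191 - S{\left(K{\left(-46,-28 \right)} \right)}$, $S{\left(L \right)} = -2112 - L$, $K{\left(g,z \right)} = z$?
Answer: $- \frac{1}{4535157} \approx -2.205 \cdot 10^{-7}$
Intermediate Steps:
$O = -923107$ ($O = -925191 - \left(-2112 - -28\right) = -925191 - \left(-2112 + 28\right) = -925191 - -2084 = -925191 + 2084 = -923107$)
$Y = -3612050$ ($Y = \left(-1898633 - 1887288\right) + 173871 = -3785921 + 173871 = -3612050$)
$\frac{1}{Y + O} = \frac{1}{-3612050 - 923107} = \frac{1}{-4535157} = - \frac{1}{4535157}$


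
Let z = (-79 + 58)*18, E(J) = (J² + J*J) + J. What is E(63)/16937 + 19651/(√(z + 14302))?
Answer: 333773105/1998566 ≈ 167.01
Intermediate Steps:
E(J) = J + 2*J² (E(J) = (J² + J²) + J = 2*J² + J = J + 2*J²)
z = -378 (z = -21*18 = -378)
E(63)/16937 + 19651/(√(z + 14302)) = (63*(1 + 2*63))/16937 + 19651/(√(-378 + 14302)) = (63*(1 + 126))*(1/16937) + 19651/(√13924) = (63*127)*(1/16937) + 19651/118 = 8001*(1/16937) + 19651*(1/118) = 8001/16937 + 19651/118 = 333773105/1998566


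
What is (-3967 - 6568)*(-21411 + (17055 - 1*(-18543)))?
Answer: -149460045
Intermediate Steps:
(-3967 - 6568)*(-21411 + (17055 - 1*(-18543))) = -10535*(-21411 + (17055 + 18543)) = -10535*(-21411 + 35598) = -10535*14187 = -149460045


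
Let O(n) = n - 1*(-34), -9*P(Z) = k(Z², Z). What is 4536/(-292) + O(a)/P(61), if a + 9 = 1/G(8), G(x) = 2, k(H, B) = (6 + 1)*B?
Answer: -1001943/62342 ≈ -16.072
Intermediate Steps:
k(H, B) = 7*B
P(Z) = -7*Z/9
a = -17/2 (a = -9 + 1/2 = -9 + ½ = -17/2 ≈ -8.5000)
O(n) = 34 + n (O(n) = n + 34 = 34 + n)
4536/(-292) + O(a)/P(61) = 4536/(-292) + (34 - 17/2)/((-7/9*61)) = 4536*(-1/292) + 51/(2*(-427/9)) = -1134/73 + (51/2)*(-9/427) = -1134/73 - 459/854 = -1001943/62342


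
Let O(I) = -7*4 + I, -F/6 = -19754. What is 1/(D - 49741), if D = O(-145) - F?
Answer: -1/168438 ≈ -5.9369e-6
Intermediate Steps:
F = 118524 (F = -6*(-19754) = 118524)
O(I) = -28 + I
D = -118697 (D = (-28 - 145) - 1*118524 = -173 - 118524 = -118697)
1/(D - 49741) = 1/(-118697 - 49741) = 1/(-168438) = -1/168438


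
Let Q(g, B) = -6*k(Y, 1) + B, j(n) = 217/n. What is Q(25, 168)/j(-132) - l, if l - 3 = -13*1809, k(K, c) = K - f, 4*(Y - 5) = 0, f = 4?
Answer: 5081154/217 ≈ 23415.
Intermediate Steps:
Y = 5 (Y = 5 + (¼)*0 = 5 + 0 = 5)
k(K, c) = -4 + K (k(K, c) = K - 1*4 = K - 4 = -4 + K)
l = -23514 (l = 3 - 13*1809 = 3 - 23517 = -23514)
Q(g, B) = -6 + B (Q(g, B) = -6*(-4 + 5) + B = -6*1 + B = -6 + B)
Q(25, 168)/j(-132) - l = (-6 + 168)/((217/(-132))) - 1*(-23514) = 162/((217*(-1/132))) + 23514 = 162/(-217/132) + 23514 = 162*(-132/217) + 23514 = -21384/217 + 23514 = 5081154/217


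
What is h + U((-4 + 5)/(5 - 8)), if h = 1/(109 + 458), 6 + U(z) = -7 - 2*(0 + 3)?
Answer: -10772/567 ≈ -18.998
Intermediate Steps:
U(z) = -19 (U(z) = -6 + (-7 - 2*(0 + 3)) = -6 + (-7 - 2*3) = -6 + (-7 - 1*6) = -6 + (-7 - 6) = -6 - 13 = -19)
h = 1/567 ≈ 0.0017637
h + U((-4 + 5)/(5 - 8)) = 1/567 - 19 = -10772/567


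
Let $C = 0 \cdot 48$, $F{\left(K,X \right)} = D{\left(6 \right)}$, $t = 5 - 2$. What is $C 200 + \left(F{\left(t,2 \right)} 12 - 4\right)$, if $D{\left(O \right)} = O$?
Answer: $68$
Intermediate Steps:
$t = 3$ ($t = 5 - 2 = 3$)
$F{\left(K,X \right)} = 6$
$C = 0$
$C 200 + \left(F{\left(t,2 \right)} 12 - 4\right) = 0 \cdot 200 + \left(6 \cdot 12 - 4\right) = 0 + \left(72 - 4\right) = 0 + 68 = 68$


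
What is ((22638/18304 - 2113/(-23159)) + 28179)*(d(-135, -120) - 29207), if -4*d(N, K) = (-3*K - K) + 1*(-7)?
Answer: -63692880102472879/77073152 ≈ -8.2639e+8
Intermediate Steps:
d(N, K) = 7/4 + K (d(N, K) = -((-3*K - K) + 1*(-7))/4 = -(-4*K - 7)/4 = -(-7 - 4*K)/4 = 7/4 + K)
((22638/18304 - 2113/(-23159)) + 28179)*(d(-135, -120) - 29207) = ((22638/18304 - 2113/(-23159)) + 28179)*((7/4 - 120) - 29207) = ((22638*(1/18304) - 2113*(-1/23159)) + 28179)*(-473/4 - 29207) = ((1029/832 + 2113/23159) + 28179)*(-117301/4) = (25588627/19268288 + 28179)*(-117301/4) = (542986676179/19268288)*(-117301/4) = -63692880102472879/77073152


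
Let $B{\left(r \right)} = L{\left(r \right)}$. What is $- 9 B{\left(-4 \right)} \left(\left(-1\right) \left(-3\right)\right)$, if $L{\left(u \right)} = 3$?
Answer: $-81$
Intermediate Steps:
$B{\left(r \right)} = 3$
$- 9 B{\left(-4 \right)} \left(\left(-1\right) \left(-3\right)\right) = \left(-9\right) 3 \left(\left(-1\right) \left(-3\right)\right) = \left(-27\right) 3 = -81$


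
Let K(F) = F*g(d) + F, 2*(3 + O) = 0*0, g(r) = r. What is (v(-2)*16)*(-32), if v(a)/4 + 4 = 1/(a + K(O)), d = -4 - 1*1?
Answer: 39936/5 ≈ 7987.2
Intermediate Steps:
d = -5 (d = -4 - 1 = -5)
O = -3 (O = -3 + (0*0)/2 = -3 + (1/2)*0 = -3 + 0 = -3)
K(F) = -4*F (K(F) = F*(-5) + F = -5*F + F = -4*F)
v(a) = -16 + 4/(12 + a) (v(a) = -16 + 4/(a - 4*(-3)) = -16 + 4/(a + 12) = -16 + 4/(12 + a))
(v(-2)*16)*(-32) = ((4*(-47 - 4*(-2))/(12 - 2))*16)*(-32) = ((4*(-47 + 8)/10)*16)*(-32) = ((4*(1/10)*(-39))*16)*(-32) = -78/5*16*(-32) = -1248/5*(-32) = 39936/5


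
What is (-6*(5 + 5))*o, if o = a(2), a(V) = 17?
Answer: -1020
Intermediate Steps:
o = 17
(-6*(5 + 5))*o = -6*(5 + 5)*17 = -6*10*17 = -1*60*17 = -60*17 = -1020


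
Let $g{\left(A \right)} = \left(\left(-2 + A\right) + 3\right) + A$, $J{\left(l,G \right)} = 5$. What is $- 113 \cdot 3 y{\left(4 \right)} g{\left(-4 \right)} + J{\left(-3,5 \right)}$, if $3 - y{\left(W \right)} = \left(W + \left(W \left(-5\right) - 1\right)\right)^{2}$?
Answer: $-678673$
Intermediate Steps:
$g{\left(A \right)} = 1 + 2 A$ ($g{\left(A \right)} = \left(1 + A\right) + A = 1 + 2 A$)
$y{\left(W \right)} = 3 - \left(-1 - 4 W\right)^{2}$ ($y{\left(W \right)} = 3 - \left(W + \left(W \left(-5\right) - 1\right)\right)^{2} = 3 - \left(W - \left(1 + 5 W\right)\right)^{2} = 3 - \left(-1 - 4 W\right)^{2}$)
$- 113 \cdot 3 y{\left(4 \right)} g{\left(-4 \right)} + J{\left(-3,5 \right)} = - 113 \cdot 3 \left(3 - \left(1 + 4 \cdot 4\right)^{2}\right) \left(1 + 2 \left(-4\right)\right) + 5 = - 113 \cdot 3 \left(3 - \left(1 + 16\right)^{2}\right) \left(1 - 8\right) + 5 = - 113 \cdot 3 \left(3 - 17^{2}\right) \left(-7\right) + 5 = - 113 \cdot 3 \left(3 - 289\right) \left(-7\right) + 5 = - 113 \cdot 3 \left(-286\right) \left(-7\right) + 5 = - 113 \left(\left(-858\right) \left(-7\right)\right) + 5 = \left(-113\right) 6006 + 5 = -678678 + 5 = -678673$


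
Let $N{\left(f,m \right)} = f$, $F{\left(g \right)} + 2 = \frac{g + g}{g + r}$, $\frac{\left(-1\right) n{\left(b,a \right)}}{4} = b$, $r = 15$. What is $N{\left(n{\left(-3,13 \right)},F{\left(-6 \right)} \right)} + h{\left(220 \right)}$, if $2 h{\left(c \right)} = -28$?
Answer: $-2$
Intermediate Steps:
$n{\left(b,a \right)} = - 4 b$
$h{\left(c \right)} = -14$ ($h{\left(c \right)} = \frac{1}{2} \left(-28\right) = -14$)
$F{\left(g \right)} = -2 + \frac{2 g}{15 + g}$ ($F{\left(g \right)} = -2 + \frac{g + g}{g + 15} = -2 + \frac{2 g}{15 + g}$)
$N{\left(n{\left(-3,13 \right)},F{\left(-6 \right)} \right)} + h{\left(220 \right)} = \left(-4\right) \left(-3\right) - 14 = 12 - 14 = -2$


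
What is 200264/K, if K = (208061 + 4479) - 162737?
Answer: 200264/49803 ≈ 4.0211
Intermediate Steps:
K = 49803 (K = 212540 - 162737 = 49803)
200264/K = 200264/49803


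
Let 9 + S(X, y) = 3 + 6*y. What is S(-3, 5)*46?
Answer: 1104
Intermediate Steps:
S(X, y) = -6 + 6*y (S(X, y) = -9 + (3 + 6*y) = -6 + 6*y)
S(-3, 5)*46 = (-6 + 6*5)*46 = (-6 + 30)*46 = 24*46 = 1104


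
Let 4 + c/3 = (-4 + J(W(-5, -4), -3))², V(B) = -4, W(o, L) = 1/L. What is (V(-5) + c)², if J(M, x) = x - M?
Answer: 3728761/256 ≈ 14565.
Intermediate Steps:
c = 1995/16 (c = -12 + 3*(-4 + (-3 - 1/(-4)))² = -12 + 3*(-4 + (-3 - 1*(-¼)))² = -12 + 3*(-4 + (-3 + ¼))² = -12 + 3*(-4 - 11/4)² = -12 + 3*(-27/4)² = -12 + 3*(729/16) = -12 + 2187/16 = 1995/16 ≈ 124.69)
(V(-5) + c)² = (-4 + 1995/16)² = (1931/16)² = 3728761/256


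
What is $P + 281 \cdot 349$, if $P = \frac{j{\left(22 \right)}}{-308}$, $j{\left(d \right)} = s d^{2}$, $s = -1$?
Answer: $\frac{686494}{7} \approx 98071.0$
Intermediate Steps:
$j{\left(d \right)} = - d^{2}$
$P = \frac{11}{7}$ ($P = \frac{\left(-1\right) 22^{2}}{-308} = \left(-1\right) 484 \left(- \frac{1}{308}\right) = \left(-484\right) \left(- \frac{1}{308}\right) = \frac{11}{7} \approx 1.5714$)
$P + 281 \cdot 349 = \frac{11}{7} + 281 \cdot 349 = \frac{11}{7} + 98069 = \frac{686494}{7}$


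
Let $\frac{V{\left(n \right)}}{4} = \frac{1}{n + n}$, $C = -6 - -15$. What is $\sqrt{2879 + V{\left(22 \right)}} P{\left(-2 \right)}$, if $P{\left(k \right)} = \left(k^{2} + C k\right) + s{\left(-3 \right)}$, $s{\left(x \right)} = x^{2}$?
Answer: $- \frac{5 \sqrt{348370}}{11} \approx -268.29$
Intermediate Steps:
$C = 9$ ($C = -6 + 15 = 9$)
$V{\left(n \right)} = \frac{2}{n}$ ($V{\left(n \right)} = \frac{4}{n + n} = \frac{4}{2 n} = 4 \frac{1}{2 n} = \frac{2}{n}$)
$P{\left(k \right)} = 9 + k^{2} + 9 k$ ($P{\left(k \right)} = \left(k^{2} + 9 k\right) + \left(-3\right)^{2} = \left(k^{2} + 9 k\right) + 9 = 9 + k^{2} + 9 k$)
$\sqrt{2879 + V{\left(22 \right)}} P{\left(-2 \right)} = \sqrt{2879 + \frac{2}{22}} \left(9 + \left(-2\right)^{2} + 9 \left(-2\right)\right) = \sqrt{2879 + 2 \cdot \frac{1}{22}} \left(9 + 4 - 18\right) = \sqrt{2879 + \frac{1}{11}} \left(-5\right) = \sqrt{\frac{31670}{11}} \left(-5\right) = \frac{\sqrt{348370}}{11} \left(-5\right) = - \frac{5 \sqrt{348370}}{11}$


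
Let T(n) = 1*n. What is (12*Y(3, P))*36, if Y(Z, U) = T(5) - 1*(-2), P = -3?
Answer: 3024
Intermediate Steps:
T(n) = n
Y(Z, U) = 7 (Y(Z, U) = 5 - 1*(-2) = 5 + 2 = 7)
(12*Y(3, P))*36 = (12*7)*36 = 84*36 = 3024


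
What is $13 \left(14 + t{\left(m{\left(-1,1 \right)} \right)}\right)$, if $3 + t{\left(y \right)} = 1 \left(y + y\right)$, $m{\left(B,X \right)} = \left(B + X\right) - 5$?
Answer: $13$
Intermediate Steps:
$m{\left(B,X \right)} = -5 + B + X$
$t{\left(y \right)} = -3 + 2 y$ ($t{\left(y \right)} = -3 + 1 \left(y + y\right) = -3 + 1 \cdot 2 y = -3 + 2 y$)
$13 \left(14 + t{\left(m{\left(-1,1 \right)} \right)}\right) = 13 \left(14 + \left(-3 + 2 \left(-5 - 1 + 1\right)\right)\right) = 13 \left(14 + \left(-3 + 2 \left(-5\right)\right)\right) = 13 \left(14 - 13\right) = 13 \cdot 1 = 13$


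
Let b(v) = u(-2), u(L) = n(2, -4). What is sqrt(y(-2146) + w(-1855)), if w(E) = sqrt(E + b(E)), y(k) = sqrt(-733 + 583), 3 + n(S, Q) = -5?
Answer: sqrt(I)*sqrt(5*sqrt(6) + 9*sqrt(23)) ≈ 5.2635 + 5.2635*I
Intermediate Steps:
n(S, Q) = -8 (n(S, Q) = -3 - 5 = -8)
u(L) = -8
b(v) = -8
y(k) = 5*I*sqrt(6) (y(k) = sqrt(-150) = 5*I*sqrt(6))
w(E) = sqrt(-8 + E) (w(E) = sqrt(E - 8) = sqrt(-8 + E))
sqrt(y(-2146) + w(-1855)) = sqrt(5*I*sqrt(6) + sqrt(-8 - 1855)) = sqrt(5*I*sqrt(6) + sqrt(-1863)) = sqrt(5*I*sqrt(6) + 9*I*sqrt(23))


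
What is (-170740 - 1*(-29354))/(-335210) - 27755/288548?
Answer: 1211265153/3720160580 ≈ 0.32559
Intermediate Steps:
(-170740 - 1*(-29354))/(-335210) - 27755/288548 = (-170740 + 29354)*(-1/335210) - 27755*1/288548 = -141386*(-1/335210) - 2135/22196 = 70693/167605 - 2135/22196 = 1211265153/3720160580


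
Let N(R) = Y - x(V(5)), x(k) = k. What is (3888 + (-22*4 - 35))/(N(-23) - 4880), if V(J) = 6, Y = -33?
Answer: -3765/4919 ≈ -0.76540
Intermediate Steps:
N(R) = -39 (N(R) = -33 - 1*6 = -33 - 6 = -39)
(3888 + (-22*4 - 35))/(N(-23) - 4880) = (3888 + (-22*4 - 35))/(-39 - 4880) = (3888 + (-88 - 35))/(-4919) = (3888 - 123)*(-1/4919) = 3765*(-1/4919) = -3765/4919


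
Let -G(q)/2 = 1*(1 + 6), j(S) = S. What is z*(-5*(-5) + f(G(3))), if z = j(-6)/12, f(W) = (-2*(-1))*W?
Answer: 3/2 ≈ 1.5000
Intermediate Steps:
G(q) = -14 (G(q) = -2*(1 + 6) = -2*7 = -14)
f(W) = 2*W
z = -1/2 (z = -6/12 = -6*1/12 = -1/2 ≈ -0.50000)
z*(-5*(-5) + f(G(3))) = -(-5*(-5) + 2*(-14))/2 = -(25 - 28)/2 = -1/2*(-3) = 3/2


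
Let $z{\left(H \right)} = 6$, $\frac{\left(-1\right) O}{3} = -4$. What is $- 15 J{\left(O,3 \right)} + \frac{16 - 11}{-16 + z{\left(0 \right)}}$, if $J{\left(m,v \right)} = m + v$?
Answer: $- \frac{451}{2} \approx -225.5$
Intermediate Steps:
$O = 12$ ($O = \left(-3\right) \left(-4\right) = 12$)
$- 15 J{\left(O,3 \right)} + \frac{16 - 11}{-16 + z{\left(0 \right)}} = - 15 \left(12 + 3\right) + \frac{16 - 11}{-16 + 6} = \left(-15\right) 15 + \frac{5}{-10} = -225 + 5 \left(- \frac{1}{10}\right) = -225 - \frac{1}{2} = - \frac{451}{2}$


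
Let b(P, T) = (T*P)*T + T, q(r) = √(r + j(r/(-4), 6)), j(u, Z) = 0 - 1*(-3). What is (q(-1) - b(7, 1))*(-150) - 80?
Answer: 1120 - 150*√2 ≈ 907.87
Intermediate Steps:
j(u, Z) = 3 (j(u, Z) = 0 + 3 = 3)
q(r) = √(3 + r) (q(r) = √(r + 3) = √(3 + r))
b(P, T) = T + P*T² (b(P, T) = (P*T)*T + T = P*T² + T = T + P*T²)
(q(-1) - b(7, 1))*(-150) - 80 = (√(3 - 1) - (1 + 7*1))*(-150) - 80 = (√2 - (1 + 7))*(-150) - 80 = (√2 - 8)*(-150) - 80 = (-8 + √2)*(-150) - 80 = (1200 - 150*√2) - 80 = 1120 - 150*√2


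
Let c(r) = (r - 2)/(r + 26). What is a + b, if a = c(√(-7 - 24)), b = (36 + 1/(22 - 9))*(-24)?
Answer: (-11243*√31 + 292682*I)/(13*(√31 - 26*I)) ≈ -865.88 + 0.22051*I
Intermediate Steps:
c(r) = (-2 + r)/(26 + r)
b = -11256/13 (b = (36 + 1/13)*(-24) = (469/13)*(-24) = -11256/13 ≈ -865.85)
a = (-2 + I*√31)/(26 + I*√31) (a = (-2 + √(-7 - 24))/(26 + √(-7 - 24)) = (-2 + √(-31))/(26 + √(-31)) = (-2 + I*√31)/(26 + I*√31) ≈ -0.029703 + 0.22051*I)
a + b = (-3/101 + 4*I*√31/101) - 11256/13 = -1136895/1313 + 4*I*√31/101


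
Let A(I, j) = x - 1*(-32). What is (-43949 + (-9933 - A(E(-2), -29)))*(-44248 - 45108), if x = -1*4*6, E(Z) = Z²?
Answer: 4815394840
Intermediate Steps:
x = -24 (x = -4*6 = -24)
A(I, j) = 8 (A(I, j) = -24 - 1*(-32) = -24 + 32 = 8)
(-43949 + (-9933 - A(E(-2), -29)))*(-44248 - 45108) = (-43949 + (-9933 - 1*8))*(-44248 - 45108) = (-43949 + (-9933 - 8))*(-89356) = (-43949 - 9941)*(-89356) = -53890*(-89356) = 4815394840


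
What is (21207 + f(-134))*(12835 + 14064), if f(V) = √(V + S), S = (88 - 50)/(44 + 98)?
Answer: 570447093 + 80697*I*√74905/71 ≈ 5.7045e+8 + 3.1107e+5*I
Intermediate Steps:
S = 19/71 (S = 38/142 = 38*(1/142) = 19/71 ≈ 0.26761)
f(V) = √(19/71 + V) (f(V) = √(V + 19/71) = √(19/71 + V))
(21207 + f(-134))*(12835 + 14064) = (21207 + √(1349 + 5041*(-134))/71)*(12835 + 14064) = (21207 + √(1349 - 675494)/71)*26899 = (21207 + √(-674145)/71)*26899 = (21207 + (3*I*√74905)/71)*26899 = (21207 + 3*I*√74905/71)*26899 = 570447093 + 80697*I*√74905/71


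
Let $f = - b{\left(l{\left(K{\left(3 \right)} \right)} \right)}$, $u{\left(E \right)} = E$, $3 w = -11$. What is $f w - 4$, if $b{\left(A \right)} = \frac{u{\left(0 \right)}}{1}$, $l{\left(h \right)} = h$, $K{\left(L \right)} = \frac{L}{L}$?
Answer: $-4$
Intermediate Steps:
$w = - \frac{11}{3}$ ($w = \frac{1}{3} \left(-11\right) = - \frac{11}{3} \approx -3.6667$)
$K{\left(L \right)} = 1$
$b{\left(A \right)} = 0$ ($b{\left(A \right)} = \frac{0}{1} = 0 \cdot 1 = 0$)
$f = 0$ ($f = \left(-1\right) 0 = 0$)
$f w - 4 = 0 \left(- \frac{11}{3}\right) - 4 = 0 - 4 = -4$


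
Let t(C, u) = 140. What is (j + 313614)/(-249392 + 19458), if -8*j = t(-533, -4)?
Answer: -627193/459868 ≈ -1.3639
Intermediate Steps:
j = -35/2 (j = -⅛*140 = -35/2 ≈ -17.500)
(j + 313614)/(-249392 + 19458) = (-35/2 + 313614)/(-249392 + 19458) = (627193/2)/(-229934) = (627193/2)*(-1/229934) = -627193/459868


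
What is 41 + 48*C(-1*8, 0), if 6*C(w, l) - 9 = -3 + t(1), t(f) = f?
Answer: 97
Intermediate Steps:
C(w, l) = 7/6 (C(w, l) = 3/2 + (-3 + 1)/6 = 3/2 + (⅙)*(-2) = 3/2 - ⅓ = 7/6)
41 + 48*C(-1*8, 0) = 41 + 48*(7/6) = 41 + 56 = 97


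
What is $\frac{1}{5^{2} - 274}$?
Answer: $- \frac{1}{249} \approx -0.0040161$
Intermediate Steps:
$\frac{1}{5^{2} - 274} = \frac{1}{25 - 274} = \frac{1}{-249} = - \frac{1}{249}$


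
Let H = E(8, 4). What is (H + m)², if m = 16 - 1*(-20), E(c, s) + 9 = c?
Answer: 1225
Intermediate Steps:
E(c, s) = -9 + c
m = 36 (m = 16 + 20 = 36)
H = -1 (H = -9 + 8 = -1)
(H + m)² = (-1 + 36)² = 35² = 1225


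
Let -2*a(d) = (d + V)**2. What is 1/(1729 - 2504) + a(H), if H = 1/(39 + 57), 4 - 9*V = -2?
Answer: -3292807/14284800 ≈ -0.23051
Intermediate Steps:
V = 2/3 (V = 4/9 - 1/9*(-2) = 4/9 + 2/9 = 2/3 ≈ 0.66667)
H = 1/96 ≈ 0.010417
a(d) = -(2/3 + d)**2/2 (a(d) = -(d + 2/3)**2/2 = -(2/3 + d)**2/2)
1/(1729 - 2504) + a(H) = 1/(1729 - 2504) - (2 + 3*(1/96))**2/18 = 1/(-775) - (2 + 1/32)**2/18 = -1/775 - (65/32)**2/18 = -1/775 - 1/18*4225/1024 = -1/775 - 4225/18432 = -3292807/14284800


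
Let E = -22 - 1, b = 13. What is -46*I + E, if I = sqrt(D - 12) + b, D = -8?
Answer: -621 - 92*I*sqrt(5) ≈ -621.0 - 205.72*I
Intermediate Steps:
E = -23
I = 13 + 2*I*sqrt(5) (I = sqrt(-8 - 12) + 13 = sqrt(-20) + 13 = 2*I*sqrt(5) + 13 = 13 + 2*I*sqrt(5) ≈ 13.0 + 4.4721*I)
-46*I + E = -46*(13 + 2*I*sqrt(5)) - 23 = (-598 - 92*I*sqrt(5)) - 23 = -621 - 92*I*sqrt(5)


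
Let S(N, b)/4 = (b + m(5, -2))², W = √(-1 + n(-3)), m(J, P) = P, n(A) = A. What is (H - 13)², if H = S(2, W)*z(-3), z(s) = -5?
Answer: -25431 - 4160*I ≈ -25431.0 - 4160.0*I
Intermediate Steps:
W = 2*I (W = √(-1 - 3) = √(-4) = 2*I ≈ 2.0*I)
S(N, b) = 4*(-2 + b)² (S(N, b) = 4*(b - 2)² = 4*(-2 + b)²)
H = -20*(-2 + 2*I)² (H = (4*(-2 + 2*I)²)*(-5) = -20*(-2 + 2*I)² ≈ 160.0*I)
(H - 13)² = (160*I - 13)² = (-13 + 160*I)²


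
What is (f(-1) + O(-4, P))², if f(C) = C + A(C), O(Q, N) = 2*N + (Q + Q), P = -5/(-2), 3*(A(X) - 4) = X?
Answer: ⅑ ≈ 0.11111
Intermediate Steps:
A(X) = 4 + X/3
P = 5/2 (P = -5*(-½) = 5/2 ≈ 2.5000)
O(Q, N) = 2*N + 2*Q
f(C) = 4 + 4*C/3 (f(C) = C + (4 + C/3) = 4 + 4*C/3)
(f(-1) + O(-4, P))² = ((4 + (4/3)*(-1)) + (2*(5/2) + 2*(-4)))² = ((4 - 4/3) + (5 - 8))² = (8/3 - 3)² = (-⅓)² = ⅑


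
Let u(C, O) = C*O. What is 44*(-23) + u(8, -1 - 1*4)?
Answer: -1052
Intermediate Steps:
44*(-23) + u(8, -1 - 1*4) = 44*(-23) + 8*(-1 - 1*4) = -1012 + 8*(-1 - 4) = -1012 + 8*(-5) = -1012 - 40 = -1052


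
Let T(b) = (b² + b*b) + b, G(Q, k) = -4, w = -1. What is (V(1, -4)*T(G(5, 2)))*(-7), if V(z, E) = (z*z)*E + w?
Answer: 980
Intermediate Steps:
T(b) = b + 2*b² (T(b) = (b² + b²) + b = 2*b² + b = b + 2*b²)
V(z, E) = -1 + E*z² (V(z, E) = (z*z)*E - 1 = z²*E - 1 = E*z² - 1 = -1 + E*z²)
(V(1, -4)*T(G(5, 2)))*(-7) = ((-1 - 4*1²)*(-4*(1 + 2*(-4))))*(-7) = ((-1 - 4*1)*(-4*(1 - 8)))*(-7) = ((-1 - 4)*(-4*(-7)))*(-7) = -5*28*(-7) = -140*(-7) = 980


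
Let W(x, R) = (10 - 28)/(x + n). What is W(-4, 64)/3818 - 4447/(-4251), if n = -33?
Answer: 314143210/300260883 ≈ 1.0462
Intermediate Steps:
W(x, R) = -18/(-33 + x) (W(x, R) = (10 - 28)/(x - 33) = -18/(-33 + x))
W(-4, 64)/3818 - 4447/(-4251) = -18/(-33 - 4)/3818 - 4447/(-4251) = -18/(-37)*(1/3818) - 4447*(-1/4251) = -18*(-1/37)*(1/3818) + 4447/4251 = (18/37)*(1/3818) + 4447/4251 = 9/70633 + 4447/4251 = 314143210/300260883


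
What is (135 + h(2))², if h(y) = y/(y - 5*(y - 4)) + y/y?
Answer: 667489/36 ≈ 18541.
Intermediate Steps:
h(y) = 1 + y/(20 - 4*y) (h(y) = y/(y - 5*(-4 + y)) + 1 = y/(y + (20 - 5*y)) + 1 = y/(20 - 4*y) + 1 = 1 + y/(20 - 4*y))
(135 + h(2))² = (135 + (-20 + 3*2)/(4*(-5 + 2)))² = (135 + (¼)*(-20 + 6)/(-3))² = (135 + (¼)*(-⅓)*(-14))² = (135 + 7/6)² = (817/6)² = 667489/36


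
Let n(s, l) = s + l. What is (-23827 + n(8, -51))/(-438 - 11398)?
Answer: 1085/538 ≈ 2.0167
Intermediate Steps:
n(s, l) = l + s
(-23827 + n(8, -51))/(-438 - 11398) = (-23827 + (-51 + 8))/(-438 - 11398) = (-23827 - 43)/(-11836) = -23870*(-1/11836) = 1085/538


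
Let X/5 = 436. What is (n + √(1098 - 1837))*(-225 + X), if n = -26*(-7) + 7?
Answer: 369495 + 1955*I*√739 ≈ 3.695e+5 + 53146.0*I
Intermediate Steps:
X = 2180 (X = 5*436 = 2180)
n = 189 (n = 182 + 7 = 189)
(n + √(1098 - 1837))*(-225 + X) = (189 + √(1098 - 1837))*(-225 + 2180) = (189 + √(-739))*1955 = (189 + I*√739)*1955 = 369495 + 1955*I*√739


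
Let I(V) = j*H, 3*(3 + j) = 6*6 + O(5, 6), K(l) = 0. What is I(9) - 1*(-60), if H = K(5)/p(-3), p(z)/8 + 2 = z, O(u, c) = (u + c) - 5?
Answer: 60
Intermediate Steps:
O(u, c) = -5 + c + u (O(u, c) = (c + u) - 5 = -5 + c + u)
j = 11 (j = -3 + (6*6 + (-5 + 6 + 5))/3 = -3 + (36 + 6)/3 = -3 + (⅓)*42 = -3 + 14 = 11)
p(z) = -16 + 8*z
H = 0 (H = 0/(-16 + 8*(-3)) = 0/(-16 - 24) = 0/(-40) = 0*(-1/40) = 0)
I(V) = 0 (I(V) = 11*0 = 0)
I(9) - 1*(-60) = 0 - 1*(-60) = 0 + 60 = 60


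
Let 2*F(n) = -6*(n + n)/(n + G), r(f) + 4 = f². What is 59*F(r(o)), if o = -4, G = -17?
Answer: 4248/5 ≈ 849.60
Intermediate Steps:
r(f) = -4 + f²
F(n) = -6*n/(-17 + n) (F(n) = (-6*(n + n)/(n - 17))/2 = (-6*2*n/(-17 + n))/2 = (-12*n/(-17 + n))/2 = -6*n/(-17 + n))
59*F(r(o)) = 59*(-6*(-4 + (-4)²)/(-17 + (-4 + (-4)²))) = 59*(-6*(-4 + 16)/(-17 + (-4 + 16))) = 59*(-6*12/(-17 + 12)) = 59*(-6*12/(-5)) = 59*(-6*12*(-⅕)) = 59*(72/5) = 4248/5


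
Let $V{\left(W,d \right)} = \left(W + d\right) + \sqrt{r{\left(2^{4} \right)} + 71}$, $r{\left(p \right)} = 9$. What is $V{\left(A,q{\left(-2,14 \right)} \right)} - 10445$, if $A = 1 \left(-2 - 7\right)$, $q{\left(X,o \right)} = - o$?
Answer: $-10468 + 4 \sqrt{5} \approx -10459.0$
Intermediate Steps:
$A = -9$ ($A = 1 \left(-9\right) = -9$)
$V{\left(W,d \right)} = W + d + 4 \sqrt{5}$ ($V{\left(W,d \right)} = \left(W + d\right) + \sqrt{9 + 71} = \left(W + d\right) + \sqrt{80} = \left(W + d\right) + 4 \sqrt{5} = W + d + 4 \sqrt{5}$)
$V{\left(A,q{\left(-2,14 \right)} \right)} - 10445 = \left(-9 - 14 + 4 \sqrt{5}\right) - 10445 = \left(-23 + 4 \sqrt{5}\right) - 10445 = -10468 + 4 \sqrt{5}$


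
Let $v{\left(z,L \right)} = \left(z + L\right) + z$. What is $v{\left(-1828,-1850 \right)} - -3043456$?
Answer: $3037950$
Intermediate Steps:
$v{\left(z,L \right)} = L + 2 z$ ($v{\left(z,L \right)} = \left(L + z\right) + z = L + 2 z$)
$v{\left(-1828,-1850 \right)} - -3043456 = \left(-1850 + 2 \left(-1828\right)\right) - -3043456 = \left(-1850 - 3656\right) + 3043456 = -5506 + 3043456 = 3037950$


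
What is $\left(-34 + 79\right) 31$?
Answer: $1395$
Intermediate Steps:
$\left(-34 + 79\right) 31 = 45 \cdot 31 = 1395$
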